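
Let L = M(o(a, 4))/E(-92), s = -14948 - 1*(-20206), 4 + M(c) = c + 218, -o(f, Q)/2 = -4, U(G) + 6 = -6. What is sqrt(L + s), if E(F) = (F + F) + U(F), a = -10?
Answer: sqrt(1030346)/14 ≈ 72.504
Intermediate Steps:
U(G) = -12 (U(G) = -6 - 6 = -12)
o(f, Q) = 8 (o(f, Q) = -2*(-4) = 8)
E(F) = -12 + 2*F (E(F) = (F + F) - 12 = 2*F - 12 = -12 + 2*F)
M(c) = 214 + c (M(c) = -4 + (c + 218) = -4 + (218 + c) = 214 + c)
s = 5258 (s = -14948 + 20206 = 5258)
L = -111/98 (L = (214 + 8)/(-12 + 2*(-92)) = 222/(-12 - 184) = 222/(-196) = 222*(-1/196) = -111/98 ≈ -1.1327)
sqrt(L + s) = sqrt(-111/98 + 5258) = sqrt(515173/98) = sqrt(1030346)/14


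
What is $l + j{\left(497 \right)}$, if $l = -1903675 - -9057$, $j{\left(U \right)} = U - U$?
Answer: $-1894618$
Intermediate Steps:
$j{\left(U \right)} = 0$
$l = -1894618$ ($l = -1903675 + 9057 = -1894618$)
$l + j{\left(497 \right)} = -1894618 + 0 = -1894618$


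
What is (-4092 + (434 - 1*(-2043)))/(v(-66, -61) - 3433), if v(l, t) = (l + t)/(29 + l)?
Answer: 59755/126894 ≈ 0.47090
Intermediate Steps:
v(l, t) = (l + t)/(29 + l)
(-4092 + (434 - 1*(-2043)))/(v(-66, -61) - 3433) = (-4092 + (434 - 1*(-2043)))/((-66 - 61)/(29 - 66) - 3433) = (-4092 + (434 + 2043))/(-127/(-37) - 3433) = (-4092 + 2477)/(-1/37*(-127) - 3433) = -1615/(127/37 - 3433) = -1615/(-126894/37) = -1615*(-37/126894) = 59755/126894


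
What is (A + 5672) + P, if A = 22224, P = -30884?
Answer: -2988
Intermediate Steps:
(A + 5672) + P = (22224 + 5672) - 30884 = 27896 - 30884 = -2988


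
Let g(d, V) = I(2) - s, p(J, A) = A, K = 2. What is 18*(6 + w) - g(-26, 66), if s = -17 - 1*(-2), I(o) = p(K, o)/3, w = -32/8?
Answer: 61/3 ≈ 20.333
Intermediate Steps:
w = -4 (w = -32*⅛ = -4)
I(o) = o/3
s = -15 (s = -17 + 2 = -15)
g(d, V) = 47/3 (g(d, V) = (⅓)*2 - 1*(-15) = ⅔ + 15 = 47/3)
18*(6 + w) - g(-26, 66) = 18*(6 - 4) - 1*47/3 = 18*2 - 47/3 = 36 - 47/3 = 61/3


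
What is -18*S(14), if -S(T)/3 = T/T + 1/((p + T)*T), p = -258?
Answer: 92205/1708 ≈ 53.984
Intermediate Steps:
S(T) = -3 - 3/(T*(-258 + T)) (S(T) = -3*(T/T + 1/((-258 + T)*T)) = -3*(1 + 1/(T*(-258 + T))) = -3 - 3/(T*(-258 + T)))
-18*S(14) = -54*(-1 - 1*14² + 258*14)/(14*(-258 + 14)) = -54*(-1 - 1*196 + 3612)/(14*(-244)) = -54*(-1)*(-1 - 196 + 3612)/(14*244) = -54*(-1)*3415/(14*244) = -18*(-10245/3416) = 92205/1708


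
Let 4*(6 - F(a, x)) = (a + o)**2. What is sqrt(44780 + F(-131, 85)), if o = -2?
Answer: 7*sqrt(3295)/2 ≈ 200.91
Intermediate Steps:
F(a, x) = 6 - (-2 + a)**2/4 (F(a, x) = 6 - (a - 2)**2/4 = 6 - (-2 + a)**2/4)
sqrt(44780 + F(-131, 85)) = sqrt(44780 + (6 - (-2 - 131)**2/4)) = sqrt(44780 + (6 - 1/4*(-133)**2)) = sqrt(44780 + (6 - 1/4*17689)) = sqrt(44780 + (6 - 17689/4)) = sqrt(44780 - 17665/4) = sqrt(161455/4) = 7*sqrt(3295)/2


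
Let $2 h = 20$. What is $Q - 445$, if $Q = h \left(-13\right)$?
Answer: $-575$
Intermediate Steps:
$h = 10$ ($h = \frac{1}{2} \cdot 20 = 10$)
$Q = -130$ ($Q = 10 \left(-13\right) = -130$)
$Q - 445 = -130 - 445 = -575$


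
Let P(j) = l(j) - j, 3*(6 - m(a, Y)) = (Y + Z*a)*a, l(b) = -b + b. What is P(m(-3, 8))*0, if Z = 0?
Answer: 0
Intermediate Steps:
l(b) = 0
m(a, Y) = 6 - Y*a/3 (m(a, Y) = 6 - (Y + 0*a)*a/3 = 6 - (Y + 0)*a/3 = 6 - Y*a/3)
P(j) = -j (P(j) = 0 - j = -j)
P(m(-3, 8))*0 = -(6 - ⅓*8*(-3))*0 = -(6 + 8)*0 = -1*14*0 = -14*0 = 0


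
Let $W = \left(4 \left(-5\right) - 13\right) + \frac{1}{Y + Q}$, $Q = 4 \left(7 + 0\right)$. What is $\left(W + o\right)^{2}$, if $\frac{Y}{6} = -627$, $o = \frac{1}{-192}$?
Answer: $\frac{139979068125625}{128496439296} \approx 1089.4$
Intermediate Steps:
$Q = 28$ ($Q = 4 \cdot 7 = 28$)
$o = - \frac{1}{192} \approx -0.0052083$
$Y = -3762$ ($Y = 6 \left(-627\right) = -3762$)
$W = - \frac{123223}{3734}$ ($W = \left(4 \left(-5\right) - 13\right) + \frac{1}{-3762 + 28} = \left(-20 - 13\right) + \frac{1}{-3734} = -33 - \frac{1}{3734} = - \frac{123223}{3734} \approx -33.0$)
$\left(W + o\right)^{2} = \left(- \frac{123223}{3734} - \frac{1}{192}\right)^{2} = \left(- \frac{11831275}{358464}\right)^{2} = \frac{139979068125625}{128496439296}$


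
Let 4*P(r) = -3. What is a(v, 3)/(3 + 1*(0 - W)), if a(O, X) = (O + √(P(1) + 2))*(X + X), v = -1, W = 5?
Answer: 3 - 3*√5/2 ≈ -0.35410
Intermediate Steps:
P(r) = -¾ (P(r) = (¼)*(-3) = -¾)
a(O, X) = 2*X*(O + √5/2) (a(O, X) = (O + √(-¾ + 2))*(X + X) = (O + √(5/4))*(2*X) = (O + √5/2)*(2*X) = 2*X*(O + √5/2))
a(v, 3)/(3 + 1*(0 - W)) = (3*(√5 + 2*(-1)))/(3 + 1*(0 - 1*5)) = (3*(√5 - 2))/(3 + 1*(0 - 5)) = (3*(-2 + √5))/(3 + 1*(-5)) = (-6 + 3*√5)/(3 - 5) = (-6 + 3*√5)/(-2) = -(-6 + 3*√5)/2 = 3 - 3*√5/2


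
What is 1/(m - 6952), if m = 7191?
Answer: 1/239 ≈ 0.0041841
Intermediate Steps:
1/(m - 6952) = 1/(7191 - 6952) = 1/239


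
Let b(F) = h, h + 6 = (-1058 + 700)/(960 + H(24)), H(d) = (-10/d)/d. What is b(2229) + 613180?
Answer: 169527178546/276475 ≈ 6.1317e+5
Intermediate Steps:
H(d) = -10/d²
h = -1761954/276475 (h = -6 + (-1058 + 700)/(960 - 10/24²) = -6 - 358/(960 - 10*1/576) = -6 - 358/(960 - 5/288) = -6 - 358/276475/288 = -6 - 358*288/276475 = -6 - 103104/276475 = -1761954/276475 ≈ -6.3729)
b(F) = -1761954/276475
b(2229) + 613180 = -1761954/276475 + 613180 = 169527178546/276475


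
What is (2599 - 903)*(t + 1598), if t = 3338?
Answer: 8371456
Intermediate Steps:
(2599 - 903)*(t + 1598) = (2599 - 903)*(3338 + 1598) = 1696*4936 = 8371456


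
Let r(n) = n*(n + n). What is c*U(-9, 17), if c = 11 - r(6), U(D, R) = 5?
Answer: -305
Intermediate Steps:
r(n) = 2*n² (r(n) = n*(2*n) = 2*n²)
c = -61 (c = 11 - 2*6² = 11 - 2*36 = 11 - 1*72 = 11 - 72 = -61)
c*U(-9, 17) = -61*5 = -305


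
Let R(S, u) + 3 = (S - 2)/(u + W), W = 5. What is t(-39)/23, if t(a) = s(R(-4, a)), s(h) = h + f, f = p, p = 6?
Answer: 54/391 ≈ 0.13811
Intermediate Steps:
R(S, u) = -3 + (-2 + S)/(5 + u) (R(S, u) = -3 + (S - 2)/(u + 5) = -3 + (-2 + S)/(5 + u))
f = 6
s(h) = 6 + h (s(h) = h + 6 = 6 + h)
t(a) = 6 + (-21 - 3*a)/(5 + a) (t(a) = 6 + (-17 - 4 - 3*a)/(5 + a) = 6 + (-21 - 3*a)/(5 + a))
t(-39)/23 = (3*(3 - 39)/(5 - 39))/23 = (3*(-36)/(-34))*(1/23) = (3*(-1/34)*(-36))*(1/23) = (54/17)*(1/23) = 54/391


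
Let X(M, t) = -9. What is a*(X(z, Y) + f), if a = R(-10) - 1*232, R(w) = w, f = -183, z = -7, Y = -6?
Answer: 46464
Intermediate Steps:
a = -242 (a = -10 - 1*232 = -10 - 232 = -242)
a*(X(z, Y) + f) = -242*(-9 - 183) = -242*(-192) = 46464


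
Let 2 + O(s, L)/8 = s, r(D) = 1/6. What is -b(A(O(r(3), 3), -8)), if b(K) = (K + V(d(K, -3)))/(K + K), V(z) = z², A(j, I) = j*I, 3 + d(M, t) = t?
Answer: -115/176 ≈ -0.65341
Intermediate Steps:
r(D) = ⅙ (r(D) = 1*(⅙) = ⅙)
O(s, L) = -16 + 8*s
d(M, t) = -3 + t
A(j, I) = I*j
b(K) = (36 + K)/(2*K) (b(K) = (K + (-3 - 3)²)/(K + K) = (K + (-6)²)/((2*K)) = (K + 36)*(1/(2*K)) = (36 + K)*(1/(2*K)) = (36 + K)/(2*K))
-b(A(O(r(3), 3), -8)) = -(36 - 8*(-16 + 8*(⅙)))/(2*((-8*(-16 + 8*(⅙))))) = -(36 - 8*(-16 + 4/3))/(2*((-8*(-16 + 4/3)))) = -(36 - 8*(-44/3))/(2*((-8*(-44/3)))) = -(36 + 352/3)/(2*352/3) = -3*460/(2*352*3) = -1*115/176 = -115/176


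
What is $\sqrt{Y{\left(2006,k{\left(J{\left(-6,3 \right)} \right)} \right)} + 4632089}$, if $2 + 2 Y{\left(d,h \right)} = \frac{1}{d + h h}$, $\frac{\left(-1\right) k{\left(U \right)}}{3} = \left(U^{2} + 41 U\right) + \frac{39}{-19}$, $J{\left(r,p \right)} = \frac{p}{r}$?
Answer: $\frac{4 \sqrt{405899514197048111906}}{37443881} \approx 2152.2$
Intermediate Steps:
$k{\left(U \right)} = \frac{117}{19} - 123 U - 3 U^{2}$ ($k{\left(U \right)} = - 3 \left(\left(U^{2} + 41 U\right) + \frac{39}{-19}\right) = - 3 \left(\left(U^{2} + 41 U\right) + 39 \left(- \frac{1}{19}\right)\right) = - 3 \left(\left(U^{2} + 41 U\right) - \frac{39}{19}\right) = - 3 \left(- \frac{39}{19} + U^{2} + 41 U\right) = \frac{117}{19} - 123 U - 3 U^{2}$)
$Y{\left(d,h \right)} = -1 + \frac{1}{2 \left(d + h^{2}\right)}$ ($Y{\left(d,h \right)} = -1 + \frac{1}{2 \left(d + h h\right)} = -1 + \frac{1}{2 \left(d + h^{2}\right)}$)
$\sqrt{Y{\left(2006,k{\left(J{\left(-6,3 \right)} \right)} \right)} + 4632089} = \sqrt{\frac{\frac{1}{2} - 2006 - \left(\frac{117}{19} - 123 \frac{3}{-6} - 3 \left(\frac{3}{-6}\right)^{2}\right)^{2}}{2006 + \left(\frac{117}{19} - 123 \frac{3}{-6} - 3 \left(\frac{3}{-6}\right)^{2}\right)^{2}} + 4632089} = \sqrt{\frac{\frac{1}{2} - 2006 - \left(\frac{117}{19} - 123 \cdot 3 \left(- \frac{1}{6}\right) - 3 \left(3 \left(- \frac{1}{6}\right)\right)^{2}\right)^{2}}{2006 + \left(\frac{117}{19} - 123 \cdot 3 \left(- \frac{1}{6}\right) - 3 \left(3 \left(- \frac{1}{6}\right)\right)^{2}\right)^{2}} + 4632089} = \sqrt{\frac{\frac{1}{2} - 2006 - \left(\frac{117}{19} - - \frac{123}{2} - 3 \left(- \frac{1}{2}\right)^{2}\right)^{2}}{2006 + \left(\frac{117}{19} - - \frac{123}{2} - 3 \left(- \frac{1}{2}\right)^{2}\right)^{2}} + 4632089} = \sqrt{\frac{\frac{1}{2} - 2006 - \left(\frac{117}{19} + \frac{123}{2} - \frac{3}{4}\right)^{2}}{2006 + \left(\frac{117}{19} + \frac{123}{2} - \frac{3}{4}\right)^{2}} + 4632089} = \sqrt{\frac{\frac{1}{2} - 2006 - \left(\frac{5085}{76}\right)^{2}}{2006 + \left(\frac{5085}{76}\right)^{2}} + 4632089} = \sqrt{\frac{\frac{1}{2} - 2006 - \frac{25857225}{5776}}{2006 + \frac{25857225}{5776}} + 4632089} = \sqrt{\frac{\frac{1}{2} - 2006 - \frac{25857225}{5776}}{\frac{37443881}{5776}} + 4632089} = \sqrt{\frac{5776}{37443881} \left(- \frac{37440993}{5776}\right) + 4632089} = \sqrt{- \frac{37440993}{37443881} + 4632089} = \sqrt{\frac{173443351856416}{37443881}} = \frac{4 \sqrt{405899514197048111906}}{37443881}$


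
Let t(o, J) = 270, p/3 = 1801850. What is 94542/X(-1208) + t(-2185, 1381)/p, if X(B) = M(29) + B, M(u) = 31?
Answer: -17035039677/212077745 ≈ -80.324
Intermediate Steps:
p = 5405550 (p = 3*1801850 = 5405550)
X(B) = 31 + B
94542/X(-1208) + t(-2185, 1381)/p = 94542/(31 - 1208) + 270/5405550 = 94542/(-1177) + 270*(1/5405550) = 94542*(-1/1177) + 9/180185 = -94542/1177 + 9/180185 = -17035039677/212077745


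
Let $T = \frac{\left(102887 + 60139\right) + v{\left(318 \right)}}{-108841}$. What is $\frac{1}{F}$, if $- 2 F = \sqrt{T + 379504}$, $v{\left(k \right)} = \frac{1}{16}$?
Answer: $- \frac{8 \sqrt{888044346997127}}{73431878823} \approx -0.0032466$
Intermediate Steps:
$v{\left(k \right)} = \frac{1}{16}$
$T = - \frac{2608417}{1741456}$ ($T = \frac{\left(102887 + 60139\right) + \frac{1}{16}}{-108841} = \left(163026 + \frac{1}{16}\right) \left(- \frac{1}{108841}\right) = \frac{2608417}{16} \left(- \frac{1}{108841}\right) = - \frac{2608417}{1741456} \approx -1.4978$)
$F = - \frac{9 \sqrt{888044346997127}}{870728}$ ($F = - \frac{\sqrt{- \frac{2608417}{1741456} + 379504}}{2} = - \frac{\sqrt{\frac{660886909407}{1741456}}}{2} = - \frac{\frac{9}{435364} \sqrt{888044346997127}}{2} = - \frac{9 \sqrt{888044346997127}}{870728} \approx -308.02$)
$\frac{1}{F} = \frac{1}{\left(- \frac{9}{870728}\right) \sqrt{888044346997127}} = - \frac{8 \sqrt{888044346997127}}{73431878823}$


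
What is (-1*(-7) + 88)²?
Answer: 9025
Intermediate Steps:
(-1*(-7) + 88)² = (7 + 88)² = 95² = 9025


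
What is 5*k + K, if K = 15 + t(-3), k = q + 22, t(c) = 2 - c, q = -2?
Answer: 120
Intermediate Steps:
k = 20 (k = -2 + 22 = 20)
K = 20 (K = 15 + (2 - 1*(-3)) = 15 + (2 + 3) = 15 + 5 = 20)
5*k + K = 5*20 + 20 = 100 + 20 = 120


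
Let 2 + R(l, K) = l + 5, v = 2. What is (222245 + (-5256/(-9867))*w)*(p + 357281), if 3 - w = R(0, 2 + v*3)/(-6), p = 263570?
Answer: 41256674214217/299 ≈ 1.3798e+11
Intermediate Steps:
R(l, K) = 3 + l (R(l, K) = -2 + (l + 5) = -2 + (5 + l) = 3 + l)
w = 7/2 (w = 3 - (3 + 0)/(-6) = 3 - 3*(-1)/6 = 3 - 1*(-½) = 3 + ½ = 7/2 ≈ 3.5000)
(222245 + (-5256/(-9867))*w)*(p + 357281) = (222245 - 5256/(-9867)*(7/2))*(263570 + 357281) = (222245 - 5256*(-1/9867)*(7/2))*620851 = (222245 + (1752/3289)*(7/2))*620851 = (222245 + 6132/3289)*620851 = (730969937/3289)*620851 = 41256674214217/299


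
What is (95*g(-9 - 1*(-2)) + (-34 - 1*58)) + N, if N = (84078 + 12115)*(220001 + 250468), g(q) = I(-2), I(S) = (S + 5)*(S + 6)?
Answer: 45255825565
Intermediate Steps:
I(S) = (5 + S)*(6 + S)
g(q) = 12 (g(q) = 30 + (-2)**2 + 11*(-2) = 30 + 4 - 22 = 12)
N = 45255824517 (N = 96193*470469 = 45255824517)
(95*g(-9 - 1*(-2)) + (-34 - 1*58)) + N = (95*12 + (-34 - 1*58)) + 45255824517 = (1140 + (-34 - 58)) + 45255824517 = (1140 - 92) + 45255824517 = 1048 + 45255824517 = 45255825565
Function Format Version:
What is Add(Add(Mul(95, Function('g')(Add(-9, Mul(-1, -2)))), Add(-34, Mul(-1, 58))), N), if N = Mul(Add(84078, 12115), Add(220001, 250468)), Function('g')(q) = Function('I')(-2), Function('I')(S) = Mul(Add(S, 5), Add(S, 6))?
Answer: 45255825565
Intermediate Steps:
Function('I')(S) = Mul(Add(5, S), Add(6, S))
Function('g')(q) = 12 (Function('g')(q) = Add(30, Pow(-2, 2), Mul(11, -2)) = Add(30, 4, -22) = 12)
N = 45255824517 (N = Mul(96193, 470469) = 45255824517)
Add(Add(Mul(95, Function('g')(Add(-9, Mul(-1, -2)))), Add(-34, Mul(-1, 58))), N) = Add(Add(Mul(95, 12), Add(-34, Mul(-1, 58))), 45255824517) = Add(Add(1140, Add(-34, -58)), 45255824517) = Add(Add(1140, -92), 45255824517) = Add(1048, 45255824517) = 45255825565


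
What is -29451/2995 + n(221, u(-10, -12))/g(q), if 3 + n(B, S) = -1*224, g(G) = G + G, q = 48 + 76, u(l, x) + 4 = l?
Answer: -7983713/742760 ≈ -10.749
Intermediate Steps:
u(l, x) = -4 + l
q = 124
g(G) = 2*G
n(B, S) = -227 (n(B, S) = -3 - 1*224 = -3 - 224 = -227)
-29451/2995 + n(221, u(-10, -12))/g(q) = -29451/2995 - 227/(2*124) = -29451*1/2995 - 227/248 = -29451/2995 - 227*1/248 = -29451/2995 - 227/248 = -7983713/742760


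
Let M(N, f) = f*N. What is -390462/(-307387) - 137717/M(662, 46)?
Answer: -30442066655/9360548924 ≈ -3.2522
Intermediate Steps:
M(N, f) = N*f
-390462/(-307387) - 137717/M(662, 46) = -390462/(-307387) - 137717/(662*46) = -390462*(-1/307387) - 137717/30452 = 390462/307387 - 137717*1/30452 = 390462/307387 - 137717/30452 = -30442066655/9360548924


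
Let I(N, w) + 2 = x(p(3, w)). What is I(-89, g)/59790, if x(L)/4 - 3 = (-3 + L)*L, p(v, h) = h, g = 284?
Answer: 159613/29895 ≈ 5.3391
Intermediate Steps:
x(L) = 12 + 4*L*(-3 + L) (x(L) = 12 + 4*((-3 + L)*L) = 12 + 4*(L*(-3 + L)) = 12 + 4*L*(-3 + L))
I(N, w) = 10 - 12*w + 4*w² (I(N, w) = -2 + (12 - 12*w + 4*w²) = 10 - 12*w + 4*w²)
I(-89, g)/59790 = (10 - 12*284 + 4*284²)/59790 = (10 - 3408 + 4*80656)*(1/59790) = (10 - 3408 + 322624)*(1/59790) = 319226*(1/59790) = 159613/29895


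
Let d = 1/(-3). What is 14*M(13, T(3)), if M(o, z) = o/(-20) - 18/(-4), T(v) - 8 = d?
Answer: 539/10 ≈ 53.900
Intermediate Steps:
d = -⅓ ≈ -0.33333
T(v) = 23/3 (T(v) = 8 - ⅓ = 23/3)
M(o, z) = 9/2 - o/20 (M(o, z) = o*(-1/20) - 18*(-¼) = -o/20 + 9/2 = 9/2 - o/20)
14*M(13, T(3)) = 14*(9/2 - 1/20*13) = 14*(9/2 - 13/20) = 14*(77/20) = 539/10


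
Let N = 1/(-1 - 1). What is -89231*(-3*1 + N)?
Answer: 624617/2 ≈ 3.1231e+5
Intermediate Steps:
N = -½ (N = 1/(-2) = -½ ≈ -0.50000)
-89231*(-3*1 + N) = -89231*(-3*1 - ½) = -89231*(-3 - ½) = -89231*(-7/2) = 624617/2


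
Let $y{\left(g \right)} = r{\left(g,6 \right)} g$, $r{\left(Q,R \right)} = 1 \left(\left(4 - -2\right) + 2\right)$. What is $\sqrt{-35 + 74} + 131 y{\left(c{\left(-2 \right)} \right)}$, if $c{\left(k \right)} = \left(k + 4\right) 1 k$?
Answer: $-4192 + \sqrt{39} \approx -4185.8$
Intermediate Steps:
$r{\left(Q,R \right)} = 8$ ($r{\left(Q,R \right)} = 1 \left(\left(4 + 2\right) + 2\right) = 1 \left(6 + 2\right) = 1 \cdot 8 = 8$)
$c{\left(k \right)} = k \left(4 + k\right)$ ($c{\left(k \right)} = \left(4 + k\right) 1 k = \left(4 + k\right) k = k \left(4 + k\right)$)
$y{\left(g \right)} = 8 g$
$\sqrt{-35 + 74} + 131 y{\left(c{\left(-2 \right)} \right)} = \sqrt{-35 + 74} + 131 \cdot 8 \left(- 2 \left(4 - 2\right)\right) = \sqrt{39} + 131 \cdot 8 \left(\left(-2\right) 2\right) = \sqrt{39} + 131 \cdot 8 \left(-4\right) = \sqrt{39} + 131 \left(-32\right) = \sqrt{39} - 4192 = -4192 + \sqrt{39}$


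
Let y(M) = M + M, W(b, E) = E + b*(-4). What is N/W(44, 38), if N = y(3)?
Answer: -1/23 ≈ -0.043478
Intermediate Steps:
W(b, E) = E - 4*b
y(M) = 2*M
N = 6 (N = 2*3 = 6)
N/W(44, 38) = 6/(38 - 4*44) = 6/(38 - 176) = 6/(-138) = 6*(-1/138) = -1/23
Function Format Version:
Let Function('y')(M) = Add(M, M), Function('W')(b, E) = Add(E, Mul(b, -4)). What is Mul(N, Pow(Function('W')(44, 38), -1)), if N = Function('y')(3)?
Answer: Rational(-1, 23) ≈ -0.043478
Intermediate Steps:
Function('W')(b, E) = Add(E, Mul(-4, b))
Function('y')(M) = Mul(2, M)
N = 6 (N = Mul(2, 3) = 6)
Mul(N, Pow(Function('W')(44, 38), -1)) = Mul(6, Pow(Add(38, Mul(-4, 44)), -1)) = Mul(6, Pow(Add(38, -176), -1)) = Mul(6, Pow(-138, -1)) = Mul(6, Rational(-1, 138)) = Rational(-1, 23)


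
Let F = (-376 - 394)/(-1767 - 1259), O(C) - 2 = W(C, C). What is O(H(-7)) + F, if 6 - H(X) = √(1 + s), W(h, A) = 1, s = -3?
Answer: 4924/1513 ≈ 3.2545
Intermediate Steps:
H(X) = 6 - I*√2 (H(X) = 6 - √(1 - 3) = 6 - √(-2) = 6 - I*√2)
O(C) = 3 (O(C) = 2 + 1 = 3)
F = 385/1513 (F = -770/(-3026) = -770*(-1/3026) = 385/1513 ≈ 0.25446)
O(H(-7)) + F = 3 + 385/1513 = 4924/1513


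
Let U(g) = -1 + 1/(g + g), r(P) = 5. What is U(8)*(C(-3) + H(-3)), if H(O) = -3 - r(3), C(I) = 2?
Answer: 45/8 ≈ 5.6250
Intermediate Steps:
U(g) = -1 + 1/(2*g)
H(O) = -8 (H(O) = -3 - 1*5 = -3 - 5 = -8)
U(8)*(C(-3) + H(-3)) = ((1/2 - 1*8)/8)*(2 - 8) = ((1/2 - 8)/8)*(-6) = ((1/8)*(-15/2))*(-6) = -15/16*(-6) = 45/8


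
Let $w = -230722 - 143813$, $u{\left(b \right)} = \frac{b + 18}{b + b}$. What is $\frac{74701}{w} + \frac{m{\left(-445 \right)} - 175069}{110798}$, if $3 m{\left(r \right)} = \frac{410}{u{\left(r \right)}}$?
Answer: $- \frac{4498109556593}{2531361464730} \approx -1.777$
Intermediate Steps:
$u{\left(b \right)} = \frac{18 + b}{2 b}$
$m{\left(r \right)} = \frac{820 r}{3 \left(18 + r\right)}$ ($m{\left(r \right)} = \frac{410 \frac{1}{\frac{1}{2} \frac{1}{r} \left(18 + r\right)}}{3} = \frac{410 \frac{2 r}{18 + r}}{3} = \frac{820 r \frac{1}{18 + r}}{3} = \frac{820 r}{3 \left(18 + r\right)}$)
$w = -374535$
$\frac{74701}{w} + \frac{m{\left(-445 \right)} - 175069}{110798} = \frac{74701}{-374535} + \frac{\frac{820}{3} \left(-445\right) \frac{1}{18 - 445} - 175069}{110798} = 74701 \left(- \frac{1}{374535}\right) + \left(\frac{820}{3} \left(-445\right) \frac{1}{-427} - 175069\right) \frac{1}{110798} = - \frac{74701}{374535} + \left(\frac{820}{3} \left(-445\right) \left(- \frac{1}{427}\right) - 175069\right) \frac{1}{110798} = - \frac{74701}{374535} + \left(\frac{364900}{1281} - 175069\right) \frac{1}{110798} = - \frac{74701}{374535} - \frac{223898489}{141932238} = - \frac{4498109556593}{2531361464730}$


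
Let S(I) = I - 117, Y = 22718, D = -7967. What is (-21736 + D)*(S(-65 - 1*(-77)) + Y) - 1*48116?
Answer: -671722055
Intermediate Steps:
S(I) = -117 + I
(-21736 + D)*(S(-65 - 1*(-77)) + Y) - 1*48116 = (-21736 - 7967)*((-117 + (-65 - 1*(-77))) + 22718) - 1*48116 = -29703*((-117 + (-65 + 77)) + 22718) - 48116 = -29703*((-117 + 12) + 22718) - 48116 = -29703*(-105 + 22718) - 48116 = -29703*22613 - 48116 = -671673939 - 48116 = -671722055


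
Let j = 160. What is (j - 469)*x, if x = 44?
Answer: -13596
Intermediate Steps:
(j - 469)*x = (160 - 469)*44 = -309*44 = -13596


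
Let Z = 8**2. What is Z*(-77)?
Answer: -4928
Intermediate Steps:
Z = 64
Z*(-77) = 64*(-77) = -4928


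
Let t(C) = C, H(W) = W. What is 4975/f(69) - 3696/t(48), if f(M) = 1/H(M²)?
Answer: 23685898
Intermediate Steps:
f(M) = M⁻² (f(M) = 1/(M²) = M⁻²)
4975/f(69) - 3696/t(48) = 4975/(69⁻²) - 3696/48 = 4975/(1/4761) - 3696*1/48 = 4975*4761 - 77 = 23685975 - 77 = 23685898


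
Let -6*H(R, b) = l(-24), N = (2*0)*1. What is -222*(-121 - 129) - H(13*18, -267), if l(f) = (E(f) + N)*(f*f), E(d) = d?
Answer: 53196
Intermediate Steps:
N = 0 (N = 0*1 = 0)
l(f) = f³ (l(f) = (f + 0)*(f*f) = f*f² = f³)
H(R, b) = 2304 (H(R, b) = -⅙*(-24)³ = -⅙*(-13824) = 2304)
-222*(-121 - 129) - H(13*18, -267) = -222*(-121 - 129) - 1*2304 = -222*(-250) - 2304 = 55500 - 2304 = 53196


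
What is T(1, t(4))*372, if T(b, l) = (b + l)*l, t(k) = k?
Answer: 7440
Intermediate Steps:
T(b, l) = l*(b + l)
T(1, t(4))*372 = (4*(1 + 4))*372 = (4*5)*372 = 20*372 = 7440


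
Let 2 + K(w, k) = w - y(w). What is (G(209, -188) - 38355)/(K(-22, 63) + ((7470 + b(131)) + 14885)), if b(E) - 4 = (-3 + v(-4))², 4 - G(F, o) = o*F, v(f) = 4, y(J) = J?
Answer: 941/22358 ≈ 0.042088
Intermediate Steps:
K(w, k) = -2 (K(w, k) = -2 + (w - w) = -2 + 0 = -2)
G(F, o) = 4 - F*o (G(F, o) = 4 - o*F = 4 - F*o)
b(E) = 5 (b(E) = 4 + (-3 + 4)² = 4 + 1² = 4 + 1 = 5)
(G(209, -188) - 38355)/(K(-22, 63) + ((7470 + b(131)) + 14885)) = ((4 - 1*209*(-188)) - 38355)/(-2 + ((7470 + 5) + 14885)) = ((4 + 39292) - 38355)/(-2 + (7475 + 14885)) = (39296 - 38355)/(-2 + 22360) = 941/22358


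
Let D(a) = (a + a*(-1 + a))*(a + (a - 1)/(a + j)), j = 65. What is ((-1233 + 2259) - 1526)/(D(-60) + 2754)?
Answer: 250/128583 ≈ 0.0019443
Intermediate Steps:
D(a) = (a + a*(-1 + a))*(a + (-1 + a)/(65 + a)) (D(a) = (a + a*(-1 + a))*(a + (a - 1)/(a + 65)) = (a + a*(-1 + a))*(a + (-1 + a)/(65 + a)))
((-1233 + 2259) - 1526)/(D(-60) + 2754) = ((-1233 + 2259) - 1526)/((-60)**2*(-1 + (-60)**2 + 66*(-60))/(65 - 60) + 2754) = (1026 - 1526)/(3600*(-1 + 3600 - 3960)/5 + 2754) = -500/(3600*(1/5)*(-361) + 2754) = -500/(-259920 + 2754) = -500/(-257166) = -500*(-1/257166) = 250/128583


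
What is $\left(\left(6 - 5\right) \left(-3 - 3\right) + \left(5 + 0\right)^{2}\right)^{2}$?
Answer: $361$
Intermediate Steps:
$\left(\left(6 - 5\right) \left(-3 - 3\right) + \left(5 + 0\right)^{2}\right)^{2} = \left(1 \left(-6\right) + 5^{2}\right)^{2} = \left(-6 + 25\right)^{2} = 19^{2} = 361$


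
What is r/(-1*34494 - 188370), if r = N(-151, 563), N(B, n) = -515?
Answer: 515/222864 ≈ 0.0023108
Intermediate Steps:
r = -515
r/(-1*34494 - 188370) = -515/(-1*34494 - 188370) = -515/(-34494 - 188370) = -515/(-222864) = -515*(-1/222864) = 515/222864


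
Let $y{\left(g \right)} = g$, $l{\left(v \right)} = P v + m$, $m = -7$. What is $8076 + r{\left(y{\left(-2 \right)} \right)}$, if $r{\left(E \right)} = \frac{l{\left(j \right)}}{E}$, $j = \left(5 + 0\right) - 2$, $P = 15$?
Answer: $8057$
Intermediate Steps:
$j = 3$ ($j = 5 - 2 = 3$)
$l{\left(v \right)} = -7 + 15 v$ ($l{\left(v \right)} = 15 v - 7 = -7 + 15 v$)
$r{\left(E \right)} = \frac{38}{E}$ ($r{\left(E \right)} = \frac{-7 + 15 \cdot 3}{E} = \frac{-7 + 45}{E} = \frac{38}{E}$)
$8076 + r{\left(y{\left(-2 \right)} \right)} = 8076 + \frac{38}{-2} = 8076 + 38 \left(- \frac{1}{2}\right) = 8076 - 19 = 8057$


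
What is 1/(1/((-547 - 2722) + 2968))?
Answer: -301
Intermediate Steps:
1/(1/((-547 - 2722) + 2968)) = 1/(1/(-3269 + 2968)) = 1/(1/(-301)) = 1/(-1/301) = -301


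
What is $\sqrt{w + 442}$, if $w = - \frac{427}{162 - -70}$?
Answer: $\frac{\sqrt{5922786}}{116} \approx 20.98$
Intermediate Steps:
$w = - \frac{427}{232}$ ($w = - \frac{427}{162 + 70} = - \frac{427}{232} \approx -1.8405$)
$\sqrt{w + 442} = \sqrt{- \frac{427}{232} + 442} = \sqrt{\frac{102117}{232}} = \frac{\sqrt{5922786}}{116}$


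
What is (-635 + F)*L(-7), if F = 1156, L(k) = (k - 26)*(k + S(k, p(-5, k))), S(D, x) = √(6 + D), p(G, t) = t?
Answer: 120351 - 17193*I ≈ 1.2035e+5 - 17193.0*I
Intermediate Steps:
L(k) = (-26 + k)*(k + √(6 + k)) (L(k) = (k - 26)*(k + √(6 + k)) = (-26 + k)*(k + √(6 + k)))
(-635 + F)*L(-7) = (-635 + 1156)*((-7)² - 26*(-7) - 26*√(6 - 7) - 7*√(6 - 7)) = 521*(49 + 182 - 26*I - 7*I) = 521*(231 - 33*I) = 120351 - 17193*I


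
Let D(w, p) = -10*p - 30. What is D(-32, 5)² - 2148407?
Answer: -2142007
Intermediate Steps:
D(w, p) = -30 - 10*p
D(-32, 5)² - 2148407 = (-30 - 10*5)² - 2148407 = (-30 - 50)² - 2148407 = (-80)² - 2148407 = 6400 - 2148407 = -2142007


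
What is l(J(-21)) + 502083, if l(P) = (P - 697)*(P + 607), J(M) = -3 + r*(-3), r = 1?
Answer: 79580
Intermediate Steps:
J(M) = -6 (J(M) = -3 + 1*(-3) = -3 - 3 = -6)
l(P) = (-697 + P)*(607 + P)
l(J(-21)) + 502083 = (-423079 + (-6)**2 - 90*(-6)) + 502083 = (-423079 + 36 + 540) + 502083 = -422503 + 502083 = 79580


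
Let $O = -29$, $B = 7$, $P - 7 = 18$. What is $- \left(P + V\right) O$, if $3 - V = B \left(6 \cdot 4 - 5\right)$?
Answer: $-3045$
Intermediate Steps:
$P = 25$ ($P = 7 + 18 = 25$)
$V = -130$ ($V = 3 - 7 \left(6 \cdot 4 - 5\right) = 3 - 7 \left(24 - 5\right) = 3 - 7 \cdot 19 = 3 - 133 = -130$)
$- \left(P + V\right) O = - \left(25 - 130\right) \left(-29\right) = - \left(-105\right) \left(-29\right) = \left(-1\right) 3045 = -3045$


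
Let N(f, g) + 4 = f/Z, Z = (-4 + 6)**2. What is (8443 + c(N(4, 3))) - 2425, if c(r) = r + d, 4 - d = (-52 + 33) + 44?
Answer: 5994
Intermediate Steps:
d = -21 (d = 4 - ((-52 + 33) + 44) = 4 - (-19 + 44) = 4 - 1*25 = 4 - 25 = -21)
Z = 4 (Z = 2**2 = 4)
N(f, g) = -4 + f/4
c(r) = -21 + r (c(r) = r - 21 = -21 + r)
(8443 + c(N(4, 3))) - 2425 = (8443 + (-21 + (-4 + (1/4)*4))) - 2425 = (8443 + (-21 + (-4 + 1))) - 2425 = (8443 + (-21 - 3)) - 2425 = (8443 - 24) - 2425 = 8419 - 2425 = 5994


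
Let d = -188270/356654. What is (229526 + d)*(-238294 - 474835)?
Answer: -29188789908134843/178327 ≈ -1.6368e+11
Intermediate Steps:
d = -94135/178327 (d = -188270*1/356654 = -94135/178327 ≈ -0.52788)
(229526 + d)*(-238294 - 474835) = (229526 - 94135/178327)*(-238294 - 474835) = (40930588867/178327)*(-713129) = -29188789908134843/178327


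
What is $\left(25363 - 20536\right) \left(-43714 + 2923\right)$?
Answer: $-196898157$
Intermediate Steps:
$\left(25363 - 20536\right) \left(-43714 + 2923\right) = 4827 \left(-40791\right) = -196898157$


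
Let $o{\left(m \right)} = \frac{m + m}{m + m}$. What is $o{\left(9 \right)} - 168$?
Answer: $-167$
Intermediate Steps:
$o{\left(m \right)} = 1$ ($o{\left(m \right)} = \frac{2 m}{2 m} = 2 m \frac{1}{2 m} = 1$)
$o{\left(9 \right)} - 168 = 1 - 168 = -167$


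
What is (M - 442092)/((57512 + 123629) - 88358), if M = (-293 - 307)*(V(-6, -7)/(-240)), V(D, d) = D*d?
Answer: -441987/92783 ≈ -4.7637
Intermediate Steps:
M = 105 (M = (-293 - 307)*(-6*(-7)/(-240)) = -25200*(-1)/240 = -600*(-7/40) = 105)
(M - 442092)/((57512 + 123629) - 88358) = (105 - 442092)/((57512 + 123629) - 88358) = -441987/(181141 - 88358) = -441987/92783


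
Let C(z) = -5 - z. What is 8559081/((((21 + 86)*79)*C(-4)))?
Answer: -8559081/8453 ≈ -1012.5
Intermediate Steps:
8559081/((((21 + 86)*79)*C(-4))) = 8559081/((((21 + 86)*79)*(-5 - 1*(-4)))) = 8559081/(((107*79)*(-5 + 4))) = 8559081/((8453*(-1))) = 8559081/(-8453) = 8559081*(-1/8453) = -8559081/8453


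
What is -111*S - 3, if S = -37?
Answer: 4104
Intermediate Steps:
-111*S - 3 = -111*(-37) - 3 = 4107 - 3 = 4104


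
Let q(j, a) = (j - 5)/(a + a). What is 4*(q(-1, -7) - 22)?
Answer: -604/7 ≈ -86.286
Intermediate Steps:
q(j, a) = (-5 + j)/(2*a) (q(j, a) = (-5 + j)/((2*a)) = (-5 + j)*(1/(2*a)) = (-5 + j)/(2*a))
4*(q(-1, -7) - 22) = 4*((1/2)*(-5 - 1)/(-7) - 22) = 4*((1/2)*(-1/7)*(-6) - 22) = 4*(3/7 - 22) = 4*(-151/7) = -604/7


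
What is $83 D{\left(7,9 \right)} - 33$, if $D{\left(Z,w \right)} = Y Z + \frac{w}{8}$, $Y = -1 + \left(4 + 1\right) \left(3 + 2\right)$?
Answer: $\frac{112035}{8} \approx 14004.0$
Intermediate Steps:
$Y = 24$ ($Y = -1 + 5 \cdot 5 = -1 + 25 = 24$)
$D{\left(Z,w \right)} = 24 Z + \frac{w}{8}$
$83 D{\left(7,9 \right)} - 33 = 83 \left(24 \cdot 7 + \frac{1}{8} \cdot 9\right) - 33 = 83 \left(168 + \frac{9}{8}\right) - 33 = 83 \cdot \frac{1353}{8} - 33 = \frac{112299}{8} - 33 = \frac{112035}{8}$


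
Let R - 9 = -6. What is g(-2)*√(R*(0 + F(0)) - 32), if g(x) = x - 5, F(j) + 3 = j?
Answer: -7*I*√41 ≈ -44.822*I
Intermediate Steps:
R = 3 (R = 9 - 6 = 3)
F(j) = -3 + j
g(x) = -5 + x
g(-2)*√(R*(0 + F(0)) - 32) = (-5 - 2)*√(3*(0 + (-3 + 0)) - 32) = -7*√(3*(0 - 3) - 32) = -7*√(3*(-3) - 32) = -7*√(-9 - 32) = -7*I*√41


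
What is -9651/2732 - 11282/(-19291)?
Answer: -155355017/52703012 ≈ -2.9477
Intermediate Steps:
-9651/2732 - 11282/(-19291) = -9651*1/2732 - 11282*(-1/19291) = -9651/2732 + 11282/19291 = -155355017/52703012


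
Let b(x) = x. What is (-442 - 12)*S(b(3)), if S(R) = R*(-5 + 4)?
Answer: 1362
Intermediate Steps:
S(R) = -R (S(R) = R*(-1) = -R)
(-442 - 12)*S(b(3)) = (-442 - 12)*(-1*3) = -454*(-3) = 1362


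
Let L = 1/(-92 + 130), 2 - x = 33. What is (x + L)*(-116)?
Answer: 68266/19 ≈ 3592.9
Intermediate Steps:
x = -31 (x = 2 - 1*33 = 2 - 33 = -31)
L = 1/38 ≈ 0.026316
(x + L)*(-116) = (-31 + 1/38)*(-116) = -1177/38*(-116) = 68266/19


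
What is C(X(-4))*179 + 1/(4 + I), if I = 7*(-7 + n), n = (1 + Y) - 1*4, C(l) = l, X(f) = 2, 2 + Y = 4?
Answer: 18615/52 ≈ 357.98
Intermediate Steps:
Y = 2 (Y = -2 + 4 = 2)
n = -1 (n = (1 + 2) - 1*4 = 3 - 4 = -1)
I = -56 (I = 7*(-7 - 1) = 7*(-8) = -56)
C(X(-4))*179 + 1/(4 + I) = 2*179 + 1/(4 - 56) = 358 + 1/(-52) = 358 - 1/52 = 18615/52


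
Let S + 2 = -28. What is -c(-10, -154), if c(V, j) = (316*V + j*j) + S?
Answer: -20526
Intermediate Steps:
S = -30 (S = -2 - 28 = -30)
c(V, j) = -30 + j² + 316*V (c(V, j) = (316*V + j*j) - 30 = (316*V + j²) - 30 = (j² + 316*V) - 30 = -30 + j² + 316*V)
-c(-10, -154) = -(-30 + (-154)² + 316*(-10)) = -(-30 + 23716 - 3160) = -1*20526 = -20526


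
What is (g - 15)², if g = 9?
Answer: 36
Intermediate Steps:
(g - 15)² = (9 - 15)² = (-6)² = 36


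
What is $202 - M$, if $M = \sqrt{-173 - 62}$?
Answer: $202 - i \sqrt{235} \approx 202.0 - 15.33 i$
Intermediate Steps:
$M = i \sqrt{235}$ ($M = \sqrt{-235} = i \sqrt{235} \approx 15.33 i$)
$202 - M = 202 - i \sqrt{235}$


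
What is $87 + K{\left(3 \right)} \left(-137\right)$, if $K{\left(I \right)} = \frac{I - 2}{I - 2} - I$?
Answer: $361$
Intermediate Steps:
$K{\left(I \right)} = 1 - I$ ($K{\left(I \right)} = \frac{-2 + I}{-2 + I} - I = 1 - I$)
$87 + K{\left(3 \right)} \left(-137\right) = 87 + \left(1 - 3\right) \left(-137\right) = 87 - -274 = 87 + 274 = 361$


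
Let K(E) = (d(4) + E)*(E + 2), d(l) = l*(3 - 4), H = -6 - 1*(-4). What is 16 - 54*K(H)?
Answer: 16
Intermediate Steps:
H = -2 (H = -6 + 4 = -2)
d(l) = -l (d(l) = l*(-1) = -l)
K(E) = (-4 + E)*(2 + E) (K(E) = (-1*4 + E)*(E + 2) = (-4 + E)*(2 + E))
16 - 54*K(H) = 16 - 54*(-8 + (-2)² - 2*(-2)) = 16 - 54*(-8 + 4 + 4) = 16 - 54*0 = 16 + 0 = 16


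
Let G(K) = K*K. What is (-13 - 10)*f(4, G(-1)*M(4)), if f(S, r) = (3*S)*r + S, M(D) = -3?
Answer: 736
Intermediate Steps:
G(K) = K**2
f(S, r) = S + 3*S*r (f(S, r) = 3*S*r + S = S + 3*S*r)
(-13 - 10)*f(4, G(-1)*M(4)) = (-13 - 10)*(4*(1 + 3*((-1)**2*(-3)))) = -92*(1 + 3*(1*(-3))) = -92*(1 + 3*(-3)) = -92*(1 - 9) = -92*(-8) = -23*(-32) = 736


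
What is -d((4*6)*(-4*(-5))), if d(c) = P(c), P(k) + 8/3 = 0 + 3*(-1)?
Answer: 17/3 ≈ 5.6667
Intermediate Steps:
P(k) = -17/3 (P(k) = -8/3 + (0 + 3*(-1)) = -8/3 + (0 - 3) = -8/3 - 3 = -17/3)
d(c) = -17/3
-d((4*6)*(-4*(-5))) = -1*(-17/3) = 17/3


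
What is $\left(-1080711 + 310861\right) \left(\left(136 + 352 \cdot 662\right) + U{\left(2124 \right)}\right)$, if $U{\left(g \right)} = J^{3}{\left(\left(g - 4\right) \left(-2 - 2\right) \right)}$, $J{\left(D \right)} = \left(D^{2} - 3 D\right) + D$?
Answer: $-286476152482011198518979826000$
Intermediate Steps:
$J{\left(D \right)} = D^{2} - 2 D$
$U{\left(g \right)} = \left(14 - 4 g\right)^{3} \left(16 - 4 g\right)^{3}$ ($U{\left(g \right)} = \left(\left(g - 4\right) \left(-2 - 2\right) \left(-2 + \left(g - 4\right) \left(-2 - 2\right)\right)\right)^{3} = \left(\left(-4 + g\right) \left(-4\right) \left(-2 + \left(-4 + g\right) \left(-4\right)\right)\right)^{3} = \left(\left(16 - 4 g\right) \left(-2 - \left(-16 + 4 g\right)\right)\right)^{3} = \left(\left(16 - 4 g\right) \left(14 - 4 g\right)\right)^{3} = \left(\left(14 - 4 g\right) \left(16 - 4 g\right)\right)^{3} = \left(14 - 4 g\right)^{3} \left(16 - 4 g\right)^{3}$)
$\left(-1080711 + 310861\right) \left(\left(136 + 352 \cdot 662\right) + U{\left(2124 \right)}\right) = \left(-1080711 + 310861\right) \left(\left(136 + 352 \cdot 662\right) + 512 \left(-7 + 2 \cdot 2124\right)^{3} \left(-4 + 2124\right)^{3}\right) = - 769850 \left(\left(136 + 233024\right) + 512 \left(-7 + 4248\right)^{3} \cdot 2120^{3}\right) = - 769850 \left(233160 + 512 \cdot 4241^{3} \cdot 9528128000\right) = - 769850 \left(233160 + 512 \cdot 76278969521 \cdot 9528128000\right) = - 769850 \left(233160 + 372119442075743584256000\right) = \left(-769850\right) 372119442075743584489160 = -286476152482011198518979826000$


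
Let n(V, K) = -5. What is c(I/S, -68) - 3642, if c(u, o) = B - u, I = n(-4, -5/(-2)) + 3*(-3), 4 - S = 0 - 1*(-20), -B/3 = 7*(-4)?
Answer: -28471/8 ≈ -3558.9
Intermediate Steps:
B = 84 (B = -21*(-4) = -3*(-28) = 84)
S = -16 (S = 4 - (0 - 1*(-20)) = 4 - (0 + 20) = 4 - 1*20 = 4 - 20 = -16)
I = -14 (I = -5 + 3*(-3) = -5 - 9 = -14)
c(u, o) = 84 - u
c(I/S, -68) - 3642 = (84 - (-14)/(-16)) - 3642 = (84 - (-14)*(-1)/16) - 3642 = (84 - 1*7/8) - 3642 = (84 - 7/8) - 3642 = 665/8 - 3642 = -28471/8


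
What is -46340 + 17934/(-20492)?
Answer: -474808607/10246 ≈ -46341.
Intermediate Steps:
-46340 + 17934/(-20492) = -46340 + 17934*(-1/20492) = -46340 - 8967/10246 = -474808607/10246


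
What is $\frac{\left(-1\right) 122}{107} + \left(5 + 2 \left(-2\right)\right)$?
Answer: $- \frac{15}{107} \approx -0.14019$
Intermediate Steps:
$\frac{\left(-1\right) 122}{107} + \left(5 + 2 \left(-2\right)\right) = \frac{1}{107} \left(-122\right) + \left(5 - 4\right) = - \frac{122}{107} + 1 = - \frac{15}{107}$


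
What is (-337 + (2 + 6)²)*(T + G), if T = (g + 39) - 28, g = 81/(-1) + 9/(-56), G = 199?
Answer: -281385/8 ≈ -35173.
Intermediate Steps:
g = -4545/56 (g = 81*(-1) + 9*(-1/56) = -81 - 9/56 = -4545/56 ≈ -81.161)
T = -3929/56 (T = (-4545/56 + 39) - 28 = -2361/56 - 28 = -3929/56 ≈ -70.161)
(-337 + (2 + 6)²)*(T + G) = (-337 + (2 + 6)²)*(-3929/56 + 199) = (-337 + 8²)*(7215/56) = (-337 + 64)*(7215/56) = -273*7215/56 = -281385/8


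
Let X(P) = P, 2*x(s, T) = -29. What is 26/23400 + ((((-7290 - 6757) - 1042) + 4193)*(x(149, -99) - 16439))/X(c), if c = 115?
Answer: 32269920503/20700 ≈ 1.5589e+6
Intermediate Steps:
x(s, T) = -29/2 (x(s, T) = (½)*(-29) = -29/2)
26/23400 + ((((-7290 - 6757) - 1042) + 4193)*(x(149, -99) - 16439))/X(c) = 26/23400 + ((((-7290 - 6757) - 1042) + 4193)*(-29/2 - 16439))/115 = 26*(1/23400) + (((-14047 - 1042) + 4193)*(-32907/2))*(1/115) = 1/900 + ((-15089 + 4193)*(-32907/2))*(1/115) = 1/900 - 10896*(-32907/2)*(1/115) = 1/900 + 179277336*(1/115) = 1/900 + 179277336/115 = 32269920503/20700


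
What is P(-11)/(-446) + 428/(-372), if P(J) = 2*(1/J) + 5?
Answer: -529871/456258 ≈ -1.1613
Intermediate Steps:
P(J) = 5 + 2/J (P(J) = 2/J + 5 = 5 + 2/J)
P(-11)/(-446) + 428/(-372) = (5 + 2/(-11))/(-446) + 428/(-372) = (5 + 2*(-1/11))*(-1/446) + 428*(-1/372) = (5 - 2/11)*(-1/446) - 107/93 = (53/11)*(-1/446) - 107/93 = -53/4906 - 107/93 = -529871/456258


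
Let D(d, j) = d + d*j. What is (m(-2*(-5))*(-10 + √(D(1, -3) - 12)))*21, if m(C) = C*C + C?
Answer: -23100 + 2310*I*√14 ≈ -23100.0 + 8643.2*I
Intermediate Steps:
m(C) = C + C² (m(C) = C² + C = C + C²)
(m(-2*(-5))*(-10 + √(D(1, -3) - 12)))*21 = (((-2*(-5))*(1 - 2*(-5)))*(-10 + √(1*(1 - 3) - 12)))*21 = ((10*(1 + 10))*(-10 + √(1*(-2) - 12)))*21 = ((10*11)*(-10 + √(-2 - 12)))*21 = (110*(-10 + √(-14)))*21 = (110*(-10 + I*√14))*21 = (-1100 + 110*I*√14)*21 = -23100 + 2310*I*√14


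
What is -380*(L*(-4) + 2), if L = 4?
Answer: 5320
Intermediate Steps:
-380*(L*(-4) + 2) = -380*(4*(-4) + 2) = -380*(-16 + 2) = -380*(-14) = 5320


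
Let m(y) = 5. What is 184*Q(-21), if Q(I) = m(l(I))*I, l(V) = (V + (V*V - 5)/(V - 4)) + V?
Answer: -19320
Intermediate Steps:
l(V) = 2*V + (-5 + V**2)/(-4 + V) (l(V) = (V + (V**2 - 5)/(-4 + V)) + V = (V + (-5 + V**2)/(-4 + V)) + V = 2*V + (-5 + V**2)/(-4 + V))
Q(I) = 5*I
184*Q(-21) = 184*(5*(-21)) = 184*(-105) = -19320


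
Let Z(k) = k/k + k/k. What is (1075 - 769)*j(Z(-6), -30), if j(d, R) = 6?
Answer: 1836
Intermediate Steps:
Z(k) = 2 (Z(k) = 1 + 1 = 2)
(1075 - 769)*j(Z(-6), -30) = (1075 - 769)*6 = 306*6 = 1836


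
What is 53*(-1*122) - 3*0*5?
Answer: -6466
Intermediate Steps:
53*(-1*122) - 3*0*5 = 53*(-122) + 0*5 = -6466 + 0 = -6466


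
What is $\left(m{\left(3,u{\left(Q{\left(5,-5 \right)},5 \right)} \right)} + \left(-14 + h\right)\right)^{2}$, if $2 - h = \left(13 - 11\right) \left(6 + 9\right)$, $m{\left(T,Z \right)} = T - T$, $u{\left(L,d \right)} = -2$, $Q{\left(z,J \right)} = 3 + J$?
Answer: $1764$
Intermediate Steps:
$m{\left(T,Z \right)} = 0$
$h = -28$ ($h = 2 - \left(13 - 11\right) \left(6 + 9\right) = 2 - 2 \cdot 15 = 2 - 30 = -28$)
$\left(m{\left(3,u{\left(Q{\left(5,-5 \right)},5 \right)} \right)} + \left(-14 + h\right)\right)^{2} = \left(0 - 42\right)^{2} = \left(-42\right)^{2} = 1764$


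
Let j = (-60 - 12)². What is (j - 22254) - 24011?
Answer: -41081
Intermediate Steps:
j = 5184 (j = (-72)² = 5184)
(j - 22254) - 24011 = (5184 - 22254) - 24011 = -17070 - 24011 = -41081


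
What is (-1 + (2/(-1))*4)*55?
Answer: -495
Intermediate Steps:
(-1 + (2/(-1))*4)*55 = (-1 + (2*(-1))*4)*55 = (-1 - 2*4)*55 = (-1 - 8)*55 = -9*55 = -495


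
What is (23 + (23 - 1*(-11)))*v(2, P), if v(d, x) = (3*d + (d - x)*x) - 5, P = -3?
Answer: -798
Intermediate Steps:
v(d, x) = -5 + 3*d + x*(d - x) (v(d, x) = (3*d + x*(d - x)) - 5 = -5 + 3*d + x*(d - x))
(23 + (23 - 1*(-11)))*v(2, P) = (23 + (23 - 1*(-11)))*(-5 - 1*(-3)² + 3*2 + 2*(-3)) = (23 + (23 + 11))*(-5 - 1*9 + 6 - 6) = (23 + 34)*(-5 - 9 + 6 - 6) = 57*(-14) = -798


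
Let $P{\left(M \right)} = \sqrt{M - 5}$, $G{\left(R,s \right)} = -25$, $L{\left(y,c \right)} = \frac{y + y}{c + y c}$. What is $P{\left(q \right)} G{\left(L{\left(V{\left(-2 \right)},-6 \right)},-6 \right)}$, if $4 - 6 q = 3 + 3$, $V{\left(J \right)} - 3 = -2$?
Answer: $- \frac{100 i \sqrt{3}}{3} \approx - 57.735 i$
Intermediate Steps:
$V{\left(J \right)} = 1$ ($V{\left(J \right)} = 3 - 2 = 1$)
$L{\left(y,c \right)} = \frac{2 y}{c + c y}$
$q = - \frac{1}{3}$ ($q = \frac{2}{3} - \frac{3 + 3}{6} = \frac{2}{3} - 1 = - \frac{1}{3} \approx -0.33333$)
$P{\left(M \right)} = \sqrt{-5 + M}$
$P{\left(q \right)} G{\left(L{\left(V{\left(-2 \right)},-6 \right)},-6 \right)} = \sqrt{-5 - \frac{1}{3}} \left(-25\right) = \sqrt{- \frac{16}{3}} \left(-25\right) = \frac{4 i \sqrt{3}}{3} \left(-25\right) = - \frac{100 i \sqrt{3}}{3}$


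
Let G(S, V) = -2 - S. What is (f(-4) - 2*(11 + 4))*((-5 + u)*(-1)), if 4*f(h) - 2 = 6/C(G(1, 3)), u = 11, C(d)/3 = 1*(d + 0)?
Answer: 178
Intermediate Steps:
C(d) = 3*d (C(d) = 3*(1*(d + 0)) = 3*(1*d) = 3*d)
f(h) = ⅓ (f(h) = ½ + (6/((3*(-2 - 1*1))))/4 = ½ + (6/((3*(-2 - 1))))/4 = ½ + (6/((3*(-3))))/4 = ½ + (6/(-9))/4 = ½ + (6*(-⅑))/4 = ½ + (¼)*(-⅔) = ½ - ⅙ = ⅓)
(f(-4) - 2*(11 + 4))*((-5 + u)*(-1)) = (⅓ - 2*(11 + 4))*((-5 + 11)*(-1)) = (⅓ - 2*15)*(6*(-1)) = (⅓ - 30)*(-6) = -89/3*(-6) = 178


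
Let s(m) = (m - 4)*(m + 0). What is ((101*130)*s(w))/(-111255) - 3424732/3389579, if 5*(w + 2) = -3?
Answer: -1907878858022/628512686075 ≈ -3.0355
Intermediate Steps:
w = -13/5 (w = -2 + (⅕)*(-3) = -2 - ⅗ = -13/5 ≈ -2.6000)
s(m) = m*(-4 + m) (s(m) = (-4 + m)*m = m*(-4 + m))
((101*130)*s(w))/(-111255) - 3424732/3389579 = ((101*130)*(-13*(-4 - 13/5)/5))/(-111255) - 3424732/3389579 = (13130*(-13/5*(-33/5)))*(-1/111255) - 3424732*1/3389579 = (13130*(429/25))*(-1/111255) - 3424732/3389579 = (1126554/5)*(-1/111255) - 3424732/3389579 = -375518/185425 - 3424732/3389579 = -1907878858022/628512686075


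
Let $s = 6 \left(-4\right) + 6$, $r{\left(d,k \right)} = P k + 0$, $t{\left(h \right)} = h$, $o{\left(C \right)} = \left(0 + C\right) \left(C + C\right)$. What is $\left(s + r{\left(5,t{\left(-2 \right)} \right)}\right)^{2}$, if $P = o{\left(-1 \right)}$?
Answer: $484$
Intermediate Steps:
$o{\left(C \right)} = 2 C^{2}$ ($o{\left(C \right)} = C 2 C = 2 C^{2}$)
$P = 2$ ($P = 2 \left(-1\right)^{2} = 2 \cdot 1 = 2$)
$r{\left(d,k \right)} = 2 k$ ($r{\left(d,k \right)} = 2 k + 0 = 2 k$)
$s = -18$ ($s = -24 + 6 = -18$)
$\left(s + r{\left(5,t{\left(-2 \right)} \right)}\right)^{2} = \left(-18 + 2 \left(-2\right)\right)^{2} = \left(-18 - 4\right)^{2} = \left(-22\right)^{2} = 484$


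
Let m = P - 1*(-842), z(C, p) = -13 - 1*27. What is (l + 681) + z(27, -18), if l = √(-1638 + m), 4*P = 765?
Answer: 641 + I*√2419/2 ≈ 641.0 + 24.592*I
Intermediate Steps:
P = 765/4 (P = (¼)*765 = 765/4 ≈ 191.25)
z(C, p) = -40 (z(C, p) = -13 - 27 = -40)
m = 4133/4 (m = 765/4 - 1*(-842) = 765/4 + 842 = 4133/4 ≈ 1033.3)
l = I*√2419/2 (l = √(-1638 + 4133/4) = √(-2419/4) = I*√2419/2 ≈ 24.592*I)
(l + 681) + z(27, -18) = (I*√2419/2 + 681) - 40 = (681 + I*√2419/2) - 40 = 641 + I*√2419/2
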